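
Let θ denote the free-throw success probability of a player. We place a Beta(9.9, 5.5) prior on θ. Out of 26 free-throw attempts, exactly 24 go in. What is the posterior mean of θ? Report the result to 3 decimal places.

Posterior mean ≈ 0.819

The binomial likelihood is conjugate to the Beta prior: with 24 successes and 2 failures, the posterior is Beta(9.9+24, 5.5+2) = Beta(33.9, 7.5).
E[θ | data] = 33.9/(33.9+7.5) = 0.819.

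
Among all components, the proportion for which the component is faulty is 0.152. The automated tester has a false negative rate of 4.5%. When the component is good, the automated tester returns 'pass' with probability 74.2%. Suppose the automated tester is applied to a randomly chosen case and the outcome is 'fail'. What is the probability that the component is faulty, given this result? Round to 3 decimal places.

Write H for 'the component is faulty'. Prior odds H:¬H = 0.152/0.848 = 0.17925. For the 'fail' outcome, the likelihood ratio is 0.955/0.258 = 3.7016.
Posterior odds = 0.17925 × 3.7016 = 0.66349, so P(H|E) = 0.66349/(1+0.66349) = 0.399.

P(H | E) ≈ 0.399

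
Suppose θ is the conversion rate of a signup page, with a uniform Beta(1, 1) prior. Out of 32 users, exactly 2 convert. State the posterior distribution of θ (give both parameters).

Posterior: Beta(3, 31)

The binomial likelihood is conjugate to the Beta prior: with 2 successes and 30 failures, the posterior is Beta(1+2, 1+30) = Beta(3, 31).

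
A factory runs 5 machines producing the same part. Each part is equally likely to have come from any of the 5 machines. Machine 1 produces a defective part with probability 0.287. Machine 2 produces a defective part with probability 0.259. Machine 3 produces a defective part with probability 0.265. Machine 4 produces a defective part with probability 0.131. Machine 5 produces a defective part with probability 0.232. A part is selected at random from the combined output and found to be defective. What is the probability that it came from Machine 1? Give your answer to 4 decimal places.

Posterior probability ≈ 0.2445

Tabulate prior·likelihood by source: [1] prior 0.2, lik 0.287, product 0.05740; [2] prior 0.2, lik 0.259, product 0.05180; [3] prior 0.2, lik 0.265, product 0.05300; [4] prior 0.2, lik 0.131, product 0.02620; [5] prior 0.2, lik 0.232, product 0.04640.
Normalizing constant = 0.23480; the posterior for Machine 1 is its product over the sum, 0.05740/0.23480 = 0.2445.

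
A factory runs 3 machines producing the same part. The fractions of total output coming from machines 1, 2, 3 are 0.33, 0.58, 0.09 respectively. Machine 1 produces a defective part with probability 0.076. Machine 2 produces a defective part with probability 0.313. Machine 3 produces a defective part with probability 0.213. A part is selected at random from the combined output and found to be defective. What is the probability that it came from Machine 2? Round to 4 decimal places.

Posterior probability ≈ 0.8040

P(defective|M1) = 0.076; P(defective|M2) = 0.313; P(defective|M3) = 0.213.
Prior × likelihood for each source: 0.33·0.076=0.02508, 0.58·0.313=0.1815, 0.09·0.213=0.01917. Summing gives P(defective) = 0.22579.
P(Machine 2 | defective) = 0.1815 / 0.22579 = 0.8040.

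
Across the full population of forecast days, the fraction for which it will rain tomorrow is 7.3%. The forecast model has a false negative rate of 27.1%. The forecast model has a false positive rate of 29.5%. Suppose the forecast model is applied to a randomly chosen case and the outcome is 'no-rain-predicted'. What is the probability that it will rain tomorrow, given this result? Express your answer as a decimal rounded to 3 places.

P(H | E) ≈ 0.029

Write H for 'it will rain tomorrow'. Prior odds H:¬H = 0.073/0.927 = 0.078749. For the 'no-rain-predicted' outcome, the likelihood ratio is 0.271/0.705 = 0.38440.
Posterior odds = 0.078749 × 0.38440 = 0.030271, so P(H|E) = 0.030271/(1+0.030271) = 0.029.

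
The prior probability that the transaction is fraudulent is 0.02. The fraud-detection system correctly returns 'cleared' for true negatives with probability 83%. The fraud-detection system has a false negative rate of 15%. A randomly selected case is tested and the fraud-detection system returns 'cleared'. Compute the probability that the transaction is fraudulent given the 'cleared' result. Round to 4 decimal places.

Write H for 'the transaction is fraudulent'. Prior odds H:¬H = 0.02/0.98 = 0.020408. For the 'cleared' outcome, the likelihood ratio is 0.15/0.83 = 0.18072.
Posterior odds = 0.020408 × 0.18072 = 0.0036882, so P(H|E) = 0.0036882/(1+0.0036882) = 0.0037.

P(H | E) ≈ 0.0037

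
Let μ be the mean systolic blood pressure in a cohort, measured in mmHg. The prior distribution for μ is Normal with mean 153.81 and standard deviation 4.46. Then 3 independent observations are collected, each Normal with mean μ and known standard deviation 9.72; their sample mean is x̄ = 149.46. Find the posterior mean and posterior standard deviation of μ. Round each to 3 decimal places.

Posterior mean ≈ 152.126; posterior SD ≈ 3.492

With known σ, the Normal prior is conjugate. Weight on the data is w = (n/σ²)/(n/σ² + 1/τ₀²) = 0.0317533/(0.0317533+0.0502725) = 0.38711.
Posterior mean = w·x̄ + (1−w)·μ₀ = 0.38711·149.46 + 0.61289·153.81 = 152.126. Posterior variance = 1/(0.0317533+0.0502725) = 12.1913, so SD = 3.492.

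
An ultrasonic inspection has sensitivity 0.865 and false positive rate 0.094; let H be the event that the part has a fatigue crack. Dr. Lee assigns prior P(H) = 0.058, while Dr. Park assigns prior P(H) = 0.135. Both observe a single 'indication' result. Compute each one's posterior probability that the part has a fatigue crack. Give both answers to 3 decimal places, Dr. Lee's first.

The likelihood ratio for an 'indication' result is 0.865/0.094 = 9.2021.
Dr. Lee: prior odds 0.058/0.942 = 0.061571; posterior odds 0.56659; posterior probability 0.362.
Dr. Park: prior odds 0.135/0.865 = 0.15607; posterior odds 1.4362; posterior probability 0.590.

Dr. Lee: 0.362; Dr. Park: 0.590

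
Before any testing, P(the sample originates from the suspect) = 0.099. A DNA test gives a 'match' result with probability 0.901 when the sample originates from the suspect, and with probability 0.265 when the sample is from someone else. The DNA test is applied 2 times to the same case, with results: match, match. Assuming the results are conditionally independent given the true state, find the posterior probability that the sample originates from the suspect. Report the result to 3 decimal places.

Posterior P(H) ≈ 0.560

With H the event that the sample originates from the suspect, the joint likelihood of the observed sequence is P(data|H) = 0.901·0.901 = 0.81180 and P(data|¬H) = 0.265·0.265 = 0.070225.
Bayes: P(H|data) = 0.099·0.81180 / (0.099·0.81180 + 0.901·0.070225) = 0.080368/0.14364 = 0.5595.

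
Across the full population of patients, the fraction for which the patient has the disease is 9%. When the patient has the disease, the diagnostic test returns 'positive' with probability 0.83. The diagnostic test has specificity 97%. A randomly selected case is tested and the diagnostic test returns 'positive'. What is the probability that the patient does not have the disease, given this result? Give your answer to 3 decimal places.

Write H for 'the patient has the disease'. Prior odds H:¬H = 0.09/0.91 = 0.098901. For the 'positive' outcome, the likelihood ratio is 0.83/0.03 = 27.667.
Posterior odds = 0.098901 × 27.667 = 2.7363, so P(H|E) = 2.7363/(1+2.7363) = 0.732. Then P(¬H|E) = 1 − 0.732 = 0.268.

P(¬H | E) ≈ 0.268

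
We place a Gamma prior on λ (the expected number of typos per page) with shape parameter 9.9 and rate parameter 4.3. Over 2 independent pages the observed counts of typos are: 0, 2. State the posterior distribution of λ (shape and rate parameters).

The Poisson likelihood adds the total count to the shape and the number of exposure periods to the rate. Here ∑xᵢ = 2 and n = 2, so shape 9.9→11.9 and rate 4.3→6.3.

Posterior: Gamma(shape=11.9, rate=6.3)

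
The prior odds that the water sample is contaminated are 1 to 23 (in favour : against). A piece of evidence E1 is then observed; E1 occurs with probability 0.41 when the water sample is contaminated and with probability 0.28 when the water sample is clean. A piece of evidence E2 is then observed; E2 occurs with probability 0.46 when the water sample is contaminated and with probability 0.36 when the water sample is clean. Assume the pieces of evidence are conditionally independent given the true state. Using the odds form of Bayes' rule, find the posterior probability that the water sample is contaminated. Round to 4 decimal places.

Posterior probability ≈ 0.0752

Prior odds = 1/23 = 0.043478. In log-odds, ln(0.043478) = -3.1355.
Add log likelihood ratios: ln(1.4643) + ln(1.2778) = 0.62649.
Posterior log-odds = -2.5090, so posterior odds = exp(-2.5090) = 0.081349. Converting, P(H|E) = 0.081349/1.0813 = 0.0752.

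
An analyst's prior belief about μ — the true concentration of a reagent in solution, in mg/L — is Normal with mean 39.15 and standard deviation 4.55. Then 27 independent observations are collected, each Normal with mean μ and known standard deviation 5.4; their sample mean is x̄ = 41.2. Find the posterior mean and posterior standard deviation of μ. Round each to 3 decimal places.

With known σ, the Normal prior is conjugate. Weight on the data is w = (n/σ²)/(n/σ² + 1/τ₀²) = 0.925926/(0.925926+0.0483033) = 0.95042.
Posterior mean = w·x̄ + (1−w)·μ₀ = 0.95042·41.2 + 0.049581·39.15 = 41.098. Posterior variance = 1/(0.925926+0.0483033) = 1.02645, so SD = 1.013.

Posterior mean ≈ 41.098; posterior SD ≈ 1.013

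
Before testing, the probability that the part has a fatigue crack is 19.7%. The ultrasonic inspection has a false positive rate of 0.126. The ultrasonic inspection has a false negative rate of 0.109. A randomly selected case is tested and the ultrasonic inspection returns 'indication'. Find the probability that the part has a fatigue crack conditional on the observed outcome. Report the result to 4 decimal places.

Write H for 'the part has a fatigue crack'. Prior odds H:¬H = 0.197/0.803 = 0.24533. For the 'indication' outcome, the likelihood ratio is 0.891/0.126 = 7.0714.
Posterior odds = 0.24533 × 7.0714 = 1.7348, so P(H|E) = 1.7348/(1+1.7348) = 0.6343.

P(H | E) ≈ 0.6343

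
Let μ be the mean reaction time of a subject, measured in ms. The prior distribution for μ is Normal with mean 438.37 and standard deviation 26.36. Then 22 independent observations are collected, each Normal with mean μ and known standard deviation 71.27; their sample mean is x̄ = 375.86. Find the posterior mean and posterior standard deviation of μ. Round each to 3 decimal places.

Posterior mean ≈ 391.450; posterior SD ≈ 13.164

With known σ, the Normal prior is conjugate. Weight on the data is w = (n/σ²)/(n/σ² + 1/τ₀²) = 0.00433121/(0.00433121+0.00143916) = 0.75059.
Posterior mean = w·x̄ + (1−w)·μ₀ = 0.75059·375.86 + 0.24941·438.37 = 391.450. Posterior variance = 1/(0.00433121+0.00143916) = 173.299, so SD = 13.164.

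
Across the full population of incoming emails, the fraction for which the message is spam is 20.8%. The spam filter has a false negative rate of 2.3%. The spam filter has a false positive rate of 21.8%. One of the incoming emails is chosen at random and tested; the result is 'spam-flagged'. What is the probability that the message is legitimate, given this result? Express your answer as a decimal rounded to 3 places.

P(¬H | E) ≈ 0.459

Let H be the event that the message is spam. P(H) = 0.208, so P(¬H) = 0.792. With E the 'spam-flagged' result, P(E|H) = 0.977 and P(E|¬H) = 0.218.
P(E) = 0.977·0.208 + 0.218·0.792 = 0.20322 + 0.17266 = 0.37587.
By Bayes' theorem, P(H|E) = 0.20322 / 0.37587 = 0.541. Hence P(¬H|E) = 1 − 0.541 = 0.459.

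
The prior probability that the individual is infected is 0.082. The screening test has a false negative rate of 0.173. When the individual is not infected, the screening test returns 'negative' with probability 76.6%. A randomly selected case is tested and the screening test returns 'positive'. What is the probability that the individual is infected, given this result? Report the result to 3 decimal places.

Let H be the event that the individual is infected. P(H) = 0.082, so P(¬H) = 0.918. With E the 'positive' result, P(E|H) = 0.827 and P(E|¬H) = 0.234.
P(E) = 0.827·0.082 + 0.234·0.918 = 0.067814 + 0.21481 = 0.28263.
By Bayes' theorem, P(H|E) = 0.067814 / 0.28263 = 0.240.

P(H | E) ≈ 0.240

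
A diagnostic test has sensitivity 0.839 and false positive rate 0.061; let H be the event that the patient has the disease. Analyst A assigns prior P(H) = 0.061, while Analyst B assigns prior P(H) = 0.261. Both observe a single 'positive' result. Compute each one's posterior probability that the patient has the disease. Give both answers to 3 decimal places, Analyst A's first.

Analyst A: 0.472; Analyst B: 0.829

P('+'|H) = 0.839, P('+'|¬H) = 0.061.
Analyst A: numerator 0.839·0.061 = 0.051179; evidence = 0.051179+0.061·0.939 = 0.10846; posterior = 0.472.
Analyst B: numerator 0.839·0.261 = 0.21898; evidence = 0.21898+0.061·0.739 = 0.26406; posterior = 0.829.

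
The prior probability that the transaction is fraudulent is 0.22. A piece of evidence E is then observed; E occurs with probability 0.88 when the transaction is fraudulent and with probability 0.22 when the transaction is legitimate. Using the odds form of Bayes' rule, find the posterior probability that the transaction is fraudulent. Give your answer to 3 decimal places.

Posterior probability ≈ 0.530

Prior odds = 0.22/(1−0.22) = 0.28205.
Likelihood ratio for E = 0.88/0.22 = 4.0000.
Posterior odds = prior odds × LR = 1.1282.
Posterior probability = odds/(1+odds) = 1.1282/2.1282 = 0.530.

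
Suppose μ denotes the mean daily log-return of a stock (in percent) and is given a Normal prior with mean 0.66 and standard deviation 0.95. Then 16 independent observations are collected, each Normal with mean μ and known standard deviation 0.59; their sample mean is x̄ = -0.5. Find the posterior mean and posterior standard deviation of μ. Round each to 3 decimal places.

Posterior mean ≈ -0.473; posterior SD ≈ 0.146

With known σ, the Normal prior is conjugate. Weight on the data is w = (n/σ²)/(n/σ² + 1/τ₀²) = 45.9638/(45.9638+1.10803) = 0.97646.
Posterior mean = w·x̄ + (1−w)·μ₀ = 0.97646·-0.5 + 0.023539·0.66 = -0.473. Posterior variance = 1/(45.9638+1.10803) = 0.0212441, so SD = 0.146.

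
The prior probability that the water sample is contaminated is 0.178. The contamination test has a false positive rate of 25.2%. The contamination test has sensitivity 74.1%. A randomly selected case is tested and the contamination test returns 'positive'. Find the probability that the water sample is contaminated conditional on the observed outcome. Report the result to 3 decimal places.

Let H be the event that the water sample is contaminated. P(H) = 0.178, so P(¬H) = 0.822. With E the 'positive' result, P(E|H) = 0.741 and P(E|¬H) = 0.252.
P(E) = 0.741·0.178 + 0.252·0.822 = 0.13190 + 0.20714 = 0.33904.
By Bayes' theorem, P(H|E) = 0.13190 / 0.33904 = 0.389.

P(H | E) ≈ 0.389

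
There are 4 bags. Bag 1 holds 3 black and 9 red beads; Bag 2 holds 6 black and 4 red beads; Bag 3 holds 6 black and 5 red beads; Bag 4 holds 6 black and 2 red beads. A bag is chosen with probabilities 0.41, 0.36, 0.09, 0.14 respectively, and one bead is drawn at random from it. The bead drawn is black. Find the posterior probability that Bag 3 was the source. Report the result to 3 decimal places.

P(black|Bag 1) = 0.25; P(black|Bag 2) = 0.6; P(black|Bag 3) = 0.5455; P(black|Bag 4) = 0.75.
Prior × likelihood for each source: 0.41·0.25=0.1025, 0.36·0.6=0.2160, 0.09·0.5455=0.04909, 0.14·0.75=0.1050. Summing gives P(black) = 0.47259.
P(Bag 3 | black) = 0.04909 / 0.47259 = 0.104.

Posterior probability ≈ 0.104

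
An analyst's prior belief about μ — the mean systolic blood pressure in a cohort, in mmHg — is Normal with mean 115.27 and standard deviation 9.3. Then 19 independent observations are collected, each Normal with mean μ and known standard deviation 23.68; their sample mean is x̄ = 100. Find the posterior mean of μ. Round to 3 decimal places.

Posterior mean ≈ 103.885

With known σ, the Normal prior is conjugate. Weight on the data is w = (n/σ²)/(n/σ² + 1/τ₀²) = 0.0338837/(0.0338837+0.0115620) = 0.74559.
Posterior mean = w·x̄ + (1−w)·μ₀ = 0.74559·100 + 0.25441·115.27 = 103.885.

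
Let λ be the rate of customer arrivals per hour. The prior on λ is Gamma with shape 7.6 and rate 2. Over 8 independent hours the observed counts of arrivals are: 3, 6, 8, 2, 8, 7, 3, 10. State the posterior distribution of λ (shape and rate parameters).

Posterior: Gamma(shape=54.6, rate=10)

Total count ∑xᵢ = 47 over n = 8 hours.
Gamma is conjugate to the Poisson likelihood: posterior is Gamma(shape = 7.6+47 = 54.6, rate = 2+8 = 10).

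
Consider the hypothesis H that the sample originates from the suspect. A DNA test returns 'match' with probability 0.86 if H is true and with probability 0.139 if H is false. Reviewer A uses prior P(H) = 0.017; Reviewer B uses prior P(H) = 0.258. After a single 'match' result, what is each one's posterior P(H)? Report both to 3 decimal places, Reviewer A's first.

Reviewer A: 0.097; Reviewer B: 0.683

P('+'|H) = 0.86, P('+'|¬H) = 0.139.
Reviewer A: numerator 0.86·0.017 = 0.014620; evidence = 0.014620+0.139·0.983 = 0.15126; posterior = 0.097.
Reviewer B: numerator 0.86·0.258 = 0.22188; evidence = 0.22188+0.139·0.742 = 0.32502; posterior = 0.683.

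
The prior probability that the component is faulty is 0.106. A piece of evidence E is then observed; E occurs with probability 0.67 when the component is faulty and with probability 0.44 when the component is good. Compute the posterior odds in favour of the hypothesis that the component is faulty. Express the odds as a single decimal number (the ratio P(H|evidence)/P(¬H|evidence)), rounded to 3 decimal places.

Prior odds = 0.106/(1−0.106) = 0.11857.
Likelihood ratio for E = 0.67/0.44 = 1.5227.
Posterior odds = prior odds × LR = 0.18055.

Posterior odds ≈ 0.181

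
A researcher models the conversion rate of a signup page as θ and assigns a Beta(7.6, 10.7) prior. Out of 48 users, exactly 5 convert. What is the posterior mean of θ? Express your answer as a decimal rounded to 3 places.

Posterior mean ≈ 0.190

The binomial likelihood is conjugate to the Beta prior: with 5 successes and 43 failures, the posterior is Beta(7.6+5, 10.7+43) = Beta(12.6, 53.7).
E[θ | data] = 12.6/(12.6+53.7) = 0.190.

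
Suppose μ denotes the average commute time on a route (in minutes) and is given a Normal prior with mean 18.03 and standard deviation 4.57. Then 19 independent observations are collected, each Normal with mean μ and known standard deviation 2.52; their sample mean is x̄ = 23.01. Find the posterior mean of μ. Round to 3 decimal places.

Prior precision 1/τ₀² = 1/4.57² = 0.0478815; data precision n/σ² = 19/2.52² = 2.99194.
Posterior precision = 0.0478815 + 2.99194 = 3.03982.
Posterior mean = (0.0478815·18.03 + 2.99194·23.01) / 3.03982 = 22.932.

Posterior mean ≈ 22.932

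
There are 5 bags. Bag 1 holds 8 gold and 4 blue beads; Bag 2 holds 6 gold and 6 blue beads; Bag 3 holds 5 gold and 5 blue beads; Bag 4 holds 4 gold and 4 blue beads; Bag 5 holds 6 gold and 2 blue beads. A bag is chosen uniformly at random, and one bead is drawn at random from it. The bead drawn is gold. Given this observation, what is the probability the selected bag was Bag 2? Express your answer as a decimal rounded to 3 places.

Tabulate prior·likelihood by source: [1] prior 0.2, lik 0.6667, product 0.1333; [2] prior 0.2, lik 0.5, product 0.1000; [3] prior 0.2, lik 0.5, product 0.1000; [4] prior 0.2, lik 0.5, product 0.1000; [5] prior 0.2, lik 0.75, product 0.1500.
Normalizing constant = 0.58333; the posterior for Bag 2 is its product over the sum, 0.1000/0.58333 = 0.171.

Posterior probability ≈ 0.171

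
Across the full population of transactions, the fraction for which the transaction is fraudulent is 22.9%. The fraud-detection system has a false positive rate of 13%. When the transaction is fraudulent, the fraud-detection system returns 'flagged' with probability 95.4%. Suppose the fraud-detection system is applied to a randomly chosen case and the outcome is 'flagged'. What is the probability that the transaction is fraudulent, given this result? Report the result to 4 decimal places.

P(H | E) ≈ 0.6855

Let H be the event that the transaction is fraudulent. P(H) = 0.229, so P(¬H) = 0.771. With E the 'flagged' result, P(E|H) = 0.954 and P(E|¬H) = 0.13.
P(E) = 0.954·0.229 + 0.13·0.771 = 0.21847 + 0.10023 = 0.31870.
By Bayes' theorem, P(H|E) = 0.21847 / 0.31870 = 0.6855.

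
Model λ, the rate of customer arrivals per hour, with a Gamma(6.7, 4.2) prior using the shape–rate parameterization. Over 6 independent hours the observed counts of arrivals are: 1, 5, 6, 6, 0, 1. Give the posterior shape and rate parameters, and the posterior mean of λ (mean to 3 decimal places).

Posterior: Gamma(shape=25.7, rate=10.2); mean ≈ 2.520

Total count ∑xᵢ = 19 over n = 6 hours.
Gamma is conjugate to the Poisson likelihood: posterior is Gamma(shape = 6.7+19 = 25.7, rate = 4.2+6 = 10.2).
Posterior mean = shape/rate = 25.7/10.2 = 2.520.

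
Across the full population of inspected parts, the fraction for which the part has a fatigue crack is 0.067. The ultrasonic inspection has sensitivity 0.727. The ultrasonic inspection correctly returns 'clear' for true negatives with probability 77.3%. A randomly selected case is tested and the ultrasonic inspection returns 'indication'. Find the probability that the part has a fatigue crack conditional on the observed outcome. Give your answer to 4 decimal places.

P(H | E) ≈ 0.1870

Let H be the event that the part has a fatigue crack. P(H) = 0.067, so P(¬H) = 0.933. With E the 'indication' result, P(E|H) = 0.727 and P(E|¬H) = 0.227.
P(E) = 0.727·0.067 + 0.227·0.933 = 0.048709 + 0.21179 = 0.26050.
By Bayes' theorem, P(H|E) = 0.048709 / 0.26050 = 0.1870.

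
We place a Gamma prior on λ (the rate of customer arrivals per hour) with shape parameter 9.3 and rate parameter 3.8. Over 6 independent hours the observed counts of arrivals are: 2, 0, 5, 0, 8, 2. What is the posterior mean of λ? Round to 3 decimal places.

Posterior mean ≈ 2.684

The Poisson likelihood adds the total count to the shape and the number of exposure periods to the rate. Here ∑xᵢ = 17 and n = 6, so shape 9.3→26.3 and rate 3.8→9.8.
Posterior mean = shape/rate = 26.3/9.8 = 2.684.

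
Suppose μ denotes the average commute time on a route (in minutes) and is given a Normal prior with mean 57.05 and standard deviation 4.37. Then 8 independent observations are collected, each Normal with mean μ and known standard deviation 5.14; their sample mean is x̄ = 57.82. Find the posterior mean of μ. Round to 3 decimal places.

Posterior mean ≈ 57.706

With known σ, the Normal prior is conjugate. Weight on the data is w = (n/σ²)/(n/σ² + 1/τ₀²) = 0.302805/(0.302805+0.0523645) = 0.85256.
Posterior mean = w·x̄ + (1−w)·μ₀ = 0.85256·57.82 + 0.14744·57.05 = 57.706.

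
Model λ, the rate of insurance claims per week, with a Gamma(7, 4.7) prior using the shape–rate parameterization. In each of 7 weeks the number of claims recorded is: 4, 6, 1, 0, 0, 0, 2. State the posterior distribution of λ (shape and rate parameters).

Posterior: Gamma(shape=20, rate=11.7)

Total count ∑xᵢ = 13 over n = 7 weeks.
Gamma is conjugate to the Poisson likelihood: posterior is Gamma(shape = 7+13 = 20, rate = 4.7+7 = 11.7).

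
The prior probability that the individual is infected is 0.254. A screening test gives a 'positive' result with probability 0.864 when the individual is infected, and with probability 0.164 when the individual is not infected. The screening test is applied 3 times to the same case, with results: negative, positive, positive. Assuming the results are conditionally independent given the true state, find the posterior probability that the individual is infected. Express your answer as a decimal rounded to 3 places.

With H the event that the individual is infected, the joint likelihood of the observed sequence is P(data|H) = 0.136·0.864·0.864 = 0.10152 and P(data|¬H) = 0.836·0.164·0.164 = 0.022485.
Bayes: P(H|data) = 0.254·0.10152 / (0.254·0.10152 + 0.746·0.022485) = 0.025787/0.042561 = 0.6059.

Posterior P(H) ≈ 0.606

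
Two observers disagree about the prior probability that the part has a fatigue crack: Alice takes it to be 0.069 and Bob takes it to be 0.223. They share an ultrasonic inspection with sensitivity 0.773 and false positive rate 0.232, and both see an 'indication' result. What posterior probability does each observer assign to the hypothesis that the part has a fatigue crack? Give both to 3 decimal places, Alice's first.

Alice: 0.198; Bob: 0.489

The likelihood ratio for an 'indication' result is 0.773/0.232 = 3.3319.
Alice: prior odds 0.069/0.931 = 0.074114; posterior odds 0.24694; posterior probability 0.198.
Bob: prior odds 0.223/0.777 = 0.28700; posterior odds 0.95626; posterior probability 0.489.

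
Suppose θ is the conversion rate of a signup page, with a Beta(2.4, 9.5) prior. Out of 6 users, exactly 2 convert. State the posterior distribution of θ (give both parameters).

The binomial likelihood is conjugate to the Beta prior: with 2 successes and 4 failures, the posterior is Beta(2.4+2, 9.5+4) = Beta(4.4, 13.5).

Posterior: Beta(4.4, 13.5)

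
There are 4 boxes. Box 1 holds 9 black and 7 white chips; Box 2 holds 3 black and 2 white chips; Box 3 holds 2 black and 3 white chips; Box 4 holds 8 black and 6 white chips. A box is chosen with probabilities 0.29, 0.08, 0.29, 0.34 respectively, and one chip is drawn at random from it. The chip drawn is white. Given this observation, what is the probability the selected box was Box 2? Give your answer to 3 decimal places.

Posterior probability ≈ 0.067

P(white|Box 1) = 0.4375; P(white|Box 2) = 0.4; P(white|Box 3) = 0.6; P(white|Box 4) = 0.4286.
Prior × likelihood for each source: 0.29·0.4375=0.1269, 0.08·0.4=0.03200, 0.29·0.6=0.1740, 0.34·0.4286=0.1457. Summing gives P(white) = 0.47859.
P(Box 2 | white) = 0.03200 / 0.47859 = 0.067.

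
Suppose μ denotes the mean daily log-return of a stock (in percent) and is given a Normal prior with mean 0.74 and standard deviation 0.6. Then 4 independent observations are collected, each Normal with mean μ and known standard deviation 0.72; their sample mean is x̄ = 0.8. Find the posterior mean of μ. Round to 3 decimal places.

Posterior mean ≈ 0.784

Prior precision 1/τ₀² = 1/0.6² = 2.77778; data precision n/σ² = 4/0.72² = 7.71605.
Posterior precision = 2.77778 + 7.71605 = 10.4938.
Posterior mean = (2.77778·0.74 + 7.71605·0.8) / 10.4938 = 0.784.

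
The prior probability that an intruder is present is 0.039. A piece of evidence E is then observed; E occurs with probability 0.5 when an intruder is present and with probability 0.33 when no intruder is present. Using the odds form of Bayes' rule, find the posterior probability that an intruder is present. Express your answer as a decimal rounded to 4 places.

Posterior probability ≈ 0.0579

Prior odds = 0.039/(1−0.039) = 0.040583. In log-odds, ln(0.040583) = -3.2044.
Add log likelihood ratio: ln(1.5152) = 0.41552.
Posterior log-odds = -2.7889, so posterior odds = exp(-2.7889) = 0.061489. Converting, P(H|E) = 0.061489/1.0615 = 0.0579.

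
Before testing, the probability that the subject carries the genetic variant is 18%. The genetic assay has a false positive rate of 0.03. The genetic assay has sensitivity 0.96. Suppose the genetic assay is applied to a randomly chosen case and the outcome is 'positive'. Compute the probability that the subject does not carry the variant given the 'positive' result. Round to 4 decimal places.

Write H for 'the subject carries the genetic variant'. Prior odds H:¬H = 0.18/0.82 = 0.21951. For the 'positive' outcome, the likelihood ratio is 0.96/0.03 = 32.000.
Posterior odds = 0.21951 × 32.000 = 7.0244, so P(H|E) = 7.0244/(1+7.0244) = 0.8754. Then P(¬H|E) = 1 − 0.8754 = 0.1246.

P(¬H | E) ≈ 0.1246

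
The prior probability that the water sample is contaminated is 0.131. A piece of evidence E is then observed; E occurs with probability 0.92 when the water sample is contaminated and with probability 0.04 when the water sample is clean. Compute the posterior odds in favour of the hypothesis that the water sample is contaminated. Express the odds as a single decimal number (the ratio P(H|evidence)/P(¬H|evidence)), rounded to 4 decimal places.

Posterior odds ≈ 3.4672

Prior odds = 0.131/(1−0.131) = 0.15075. In log-odds, ln(0.15075) = -1.8921.
Add log likelihood ratio: ln(23.000) = 3.1355.
Posterior log-odds = 1.2433, so posterior odds = exp(1.2433) = 3.4672.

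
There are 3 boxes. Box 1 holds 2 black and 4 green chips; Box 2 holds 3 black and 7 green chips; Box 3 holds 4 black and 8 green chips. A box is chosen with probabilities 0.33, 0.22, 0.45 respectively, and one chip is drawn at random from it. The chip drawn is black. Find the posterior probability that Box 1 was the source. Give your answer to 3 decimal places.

P(black|Box 1) = 0.3333; P(black|Box 2) = 0.3; P(black|Box 3) = 0.3333.
Prior × likelihood for each source: 0.33·0.3333=0.1100, 0.22·0.3=0.06600, 0.45·0.3333=0.1500. Summing gives P(black) = 0.32600.
P(Box 1 | black) = 0.1100 / 0.32600 = 0.337.

Posterior probability ≈ 0.337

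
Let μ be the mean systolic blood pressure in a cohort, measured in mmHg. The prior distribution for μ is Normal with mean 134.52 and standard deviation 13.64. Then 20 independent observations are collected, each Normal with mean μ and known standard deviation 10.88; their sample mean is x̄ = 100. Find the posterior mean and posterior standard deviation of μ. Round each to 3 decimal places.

Posterior mean ≈ 101.064; posterior SD ≈ 2.395

With known σ, the Normal prior is conjugate. Weight on the data is w = (n/σ²)/(n/σ² + 1/τ₀²) = 0.168955/(0.168955+0.00537491) = 0.96917.
Posterior mean = w·x̄ + (1−w)·μ₀ = 0.96917·100 + 0.030832·134.52 = 101.064. Posterior variance = 1/(0.168955+0.00537491) = 5.73624, so SD = 2.395.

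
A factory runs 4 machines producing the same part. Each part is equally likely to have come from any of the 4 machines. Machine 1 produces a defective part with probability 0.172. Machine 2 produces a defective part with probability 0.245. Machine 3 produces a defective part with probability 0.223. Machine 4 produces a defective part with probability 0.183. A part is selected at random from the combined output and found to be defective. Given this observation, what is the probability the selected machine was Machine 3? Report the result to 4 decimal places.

Posterior probability ≈ 0.2710

P(defective|M1) = 0.172; P(defective|M2) = 0.245; P(defective|M3) = 0.223; P(defective|M4) = 0.183.
Prior × likelihood for each source: 0.25·0.172=0.04300, 0.25·0.245=0.06125, 0.25·0.223=0.05575, 0.25·0.183=0.04575. Summing gives P(defective) = 0.20575.
P(Machine 3 | defective) = 0.05575 / 0.20575 = 0.2710.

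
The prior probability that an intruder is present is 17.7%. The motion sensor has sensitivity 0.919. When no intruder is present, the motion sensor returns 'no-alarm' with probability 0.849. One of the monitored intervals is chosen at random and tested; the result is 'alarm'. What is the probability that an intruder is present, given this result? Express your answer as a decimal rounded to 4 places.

P(H | E) ≈ 0.5669

Let H be the event that an intruder is present. P(H) = 0.177, so P(¬H) = 0.823. With E the 'alarm' result, P(E|H) = 0.919 and P(E|¬H) = 0.151.
P(E) = 0.919·0.177 + 0.151·0.823 = 0.16266 + 0.12427 = 0.28694.
By Bayes' theorem, P(H|E) = 0.16266 / 0.28694 = 0.5669.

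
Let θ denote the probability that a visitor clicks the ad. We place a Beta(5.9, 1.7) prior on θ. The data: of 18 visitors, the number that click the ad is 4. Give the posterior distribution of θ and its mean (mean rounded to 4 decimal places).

The binomial likelihood is conjugate to the Beta prior: with 4 successes and 14 failures, the posterior is Beta(5.9+4, 1.7+14) = Beta(9.9, 15.7).
E[θ | data] = 9.9/(9.9+15.7) = 0.3867.

Posterior: Beta(9.9, 15.7); mean ≈ 0.3867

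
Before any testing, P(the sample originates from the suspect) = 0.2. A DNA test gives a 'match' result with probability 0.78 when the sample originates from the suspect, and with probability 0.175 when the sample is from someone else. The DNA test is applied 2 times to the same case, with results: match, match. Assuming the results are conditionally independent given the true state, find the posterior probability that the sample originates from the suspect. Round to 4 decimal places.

Posterior P(H) ≈ 0.8324

Let H be the event that the sample originates from the suspect; start with P(H) = 0.2. P('match'|H) = 0.78, P('match'|¬H) = 0.175.
Update on result 1 ('match'): P(H) ← 0.78·0.2000 / (0.78·0.2000 + 0.175·0.8000) = 0.15600/0.29600 = 0.5270.
Update on result 2 ('match'): P(H) ← 0.78·0.5270 / (0.78·0.5270 + 0.175·0.4730) = 0.41108/0.49385 = 0.8324.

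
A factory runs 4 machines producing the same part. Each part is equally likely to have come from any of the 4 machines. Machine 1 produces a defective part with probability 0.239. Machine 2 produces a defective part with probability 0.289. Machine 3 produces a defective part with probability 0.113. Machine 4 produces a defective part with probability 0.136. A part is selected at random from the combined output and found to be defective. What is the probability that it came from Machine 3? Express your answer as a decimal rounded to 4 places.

P(defective|M1) = 0.239; P(defective|M2) = 0.289; P(defective|M3) = 0.113; P(defective|M4) = 0.136.
Prior × likelihood for each source: 0.25·0.239=0.05975, 0.25·0.289=0.07225, 0.25·0.113=0.02825, 0.25·0.136=0.03400. Summing gives P(defective) = 0.19425.
P(Machine 3 | defective) = 0.02825 / 0.19425 = 0.1454.

Posterior probability ≈ 0.1454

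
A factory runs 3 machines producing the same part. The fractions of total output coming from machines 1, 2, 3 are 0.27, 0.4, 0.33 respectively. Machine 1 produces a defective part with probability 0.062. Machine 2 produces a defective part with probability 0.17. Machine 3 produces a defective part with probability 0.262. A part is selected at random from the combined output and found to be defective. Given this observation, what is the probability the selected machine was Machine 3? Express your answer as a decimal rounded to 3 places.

Posterior probability ≈ 0.505

Tabulate prior·likelihood by source: [1] prior 0.27, lik 0.062, product 0.01674; [2] prior 0.4, lik 0.17, product 0.06800; [3] prior 0.33, lik 0.262, product 0.08646.
Normalizing constant = 0.17120; the posterior for Machine 3 is its product over the sum, 0.08646/0.17120 = 0.505.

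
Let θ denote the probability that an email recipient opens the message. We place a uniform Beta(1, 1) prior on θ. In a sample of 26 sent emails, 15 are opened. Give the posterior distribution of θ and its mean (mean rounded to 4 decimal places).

Posterior: Beta(16, 12); mean ≈ 0.5714

Observing 15 successes and 11 failures updates Beta(1, 1) by adding the success and failure counts to the two shape parameters: α = 1+15 = 16, β = 1+11 = 12.
E[θ | data] = 16/(16+12) = 0.5714.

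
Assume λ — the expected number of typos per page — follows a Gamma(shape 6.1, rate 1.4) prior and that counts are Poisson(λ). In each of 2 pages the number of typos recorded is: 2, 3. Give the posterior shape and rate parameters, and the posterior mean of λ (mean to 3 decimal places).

Posterior: Gamma(shape=11.1, rate=3.4); mean ≈ 3.265

Total count ∑xᵢ = 5 over n = 2 pages.
Gamma is conjugate to the Poisson likelihood: posterior is Gamma(shape = 6.1+5 = 11.1, rate = 1.4+2 = 3.4).
E[λ | data] = 11.1/3.4 = 3.265.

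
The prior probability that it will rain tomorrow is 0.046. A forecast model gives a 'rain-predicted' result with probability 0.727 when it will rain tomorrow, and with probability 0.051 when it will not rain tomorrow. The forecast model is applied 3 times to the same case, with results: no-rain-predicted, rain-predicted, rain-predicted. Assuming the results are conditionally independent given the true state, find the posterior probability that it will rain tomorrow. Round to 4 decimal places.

Posterior P(H) ≈ 0.7381

Let H be the event that it will rain tomorrow; start with P(H) = 0.046. P('rain-predicted'|H) = 0.727, P('rain-predicted'|¬H) = 0.051.
Update on result 1 ('no-rain-predicted'): P(H) ← 0.273·0.0460 / (0.273·0.0460 + 0.949·0.9540) = 0.012558/0.91790 = 0.0137.
Update on result 2 ('rain-predicted'): P(H) ← 0.727·0.0137 / (0.727·0.0137 + 0.051·0.9863) = 0.0099462/0.060248 = 0.1651.
Update on result 3 ('rain-predicted'): P(H) ← 0.727·0.1651 / (0.727·0.1651 + 0.051·0.8349) = 0.12002/0.16260 = 0.7381.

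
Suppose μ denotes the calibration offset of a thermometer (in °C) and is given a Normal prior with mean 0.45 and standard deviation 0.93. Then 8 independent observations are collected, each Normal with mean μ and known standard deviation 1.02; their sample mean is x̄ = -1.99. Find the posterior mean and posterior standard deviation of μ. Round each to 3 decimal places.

With known σ, the Normal prior is conjugate. Weight on the data is w = (n/σ²)/(n/σ² + 1/τ₀²) = 7.68935/(7.68935+1.15620) = 0.86929.
Posterior mean = w·x̄ + (1−w)·μ₀ = 0.86929·-1.99 + 0.13071·0.45 = -1.671. Posterior variance = 1/(7.68935+1.15620) = 0.113051, so SD = 0.336.

Posterior mean ≈ -1.671; posterior SD ≈ 0.336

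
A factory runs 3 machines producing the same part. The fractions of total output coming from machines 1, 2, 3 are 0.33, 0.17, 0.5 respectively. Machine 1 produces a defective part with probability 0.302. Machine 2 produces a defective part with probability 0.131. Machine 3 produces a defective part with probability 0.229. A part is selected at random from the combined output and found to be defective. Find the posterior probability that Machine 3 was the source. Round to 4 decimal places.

Posterior probability ≈ 0.4843

Tabulate prior·likelihood by source: [1] prior 0.33, lik 0.302, product 0.09966; [2] prior 0.17, lik 0.131, product 0.02227; [3] prior 0.5, lik 0.229, product 0.1145.
Normalizing constant = 0.23643; the posterior for Machine 3 is its product over the sum, 0.1145/0.23643 = 0.4843.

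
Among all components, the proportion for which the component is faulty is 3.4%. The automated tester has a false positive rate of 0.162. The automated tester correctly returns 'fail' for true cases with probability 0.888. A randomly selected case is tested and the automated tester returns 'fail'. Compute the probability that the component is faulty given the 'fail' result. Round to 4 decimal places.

Let H be the event that the component is faulty. P(H) = 0.034, so P(¬H) = 0.966. With E the 'fail' result, P(E|H) = 0.888 and P(E|¬H) = 0.162.
P(E) = 0.888·0.034 + 0.162·0.966 = 0.030192 + 0.15649 = 0.18668.
By Bayes' theorem, P(H|E) = 0.030192 / 0.18668 = 0.1617.

P(H | E) ≈ 0.1617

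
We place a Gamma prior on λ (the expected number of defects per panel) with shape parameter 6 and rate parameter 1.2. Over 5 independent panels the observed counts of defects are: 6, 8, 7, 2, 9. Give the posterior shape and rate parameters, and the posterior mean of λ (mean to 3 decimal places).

Total count ∑xᵢ = 32 over n = 5 panels.
Gamma is conjugate to the Poisson likelihood: posterior is Gamma(shape = 6+32 = 38, rate = 1.2+5 = 6.2).
E[λ | data] = 38/6.2 = 6.129.

Posterior: Gamma(shape=38, rate=6.2); mean ≈ 6.129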